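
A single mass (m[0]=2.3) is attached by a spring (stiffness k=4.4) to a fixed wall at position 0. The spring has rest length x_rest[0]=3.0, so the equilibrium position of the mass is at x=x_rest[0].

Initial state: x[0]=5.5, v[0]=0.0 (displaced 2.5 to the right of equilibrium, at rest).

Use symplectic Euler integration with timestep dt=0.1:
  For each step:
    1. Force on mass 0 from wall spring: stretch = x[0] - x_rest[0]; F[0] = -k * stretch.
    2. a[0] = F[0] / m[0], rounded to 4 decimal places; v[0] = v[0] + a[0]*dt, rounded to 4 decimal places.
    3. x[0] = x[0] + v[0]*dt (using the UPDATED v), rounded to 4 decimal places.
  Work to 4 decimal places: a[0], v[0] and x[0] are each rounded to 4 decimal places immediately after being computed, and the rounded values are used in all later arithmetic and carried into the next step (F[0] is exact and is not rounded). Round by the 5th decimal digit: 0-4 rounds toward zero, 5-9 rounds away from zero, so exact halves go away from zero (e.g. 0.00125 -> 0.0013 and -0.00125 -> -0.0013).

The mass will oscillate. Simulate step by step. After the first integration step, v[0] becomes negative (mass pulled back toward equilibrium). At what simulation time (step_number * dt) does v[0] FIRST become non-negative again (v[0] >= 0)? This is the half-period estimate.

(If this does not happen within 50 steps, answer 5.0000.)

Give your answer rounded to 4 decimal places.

Step 0: x=[5.5000] v=[0.0000]
Step 1: x=[5.4522] v=[-0.4783]
Step 2: x=[5.3575] v=[-0.9474]
Step 3: x=[5.2177] v=[-1.3984]
Step 4: x=[5.0354] v=[-1.8227]
Step 5: x=[4.8142] v=[-2.2121]
Step 6: x=[4.5583] v=[-2.5592]
Step 7: x=[4.2726] v=[-2.8573]
Step 8: x=[3.9625] v=[-3.1008]
Step 9: x=[3.6340] v=[-3.2849]
Step 10: x=[3.2934] v=[-3.4062]
Step 11: x=[2.9472] v=[-3.4623]
Step 12: x=[2.6020] v=[-3.4522]
Step 13: x=[2.2644] v=[-3.3761]
Step 14: x=[1.9409] v=[-3.2354]
Step 15: x=[1.6376] v=[-3.0328]
Step 16: x=[1.3604] v=[-2.7722]
Step 17: x=[1.1146] v=[-2.4585]
Step 18: x=[0.9048] v=[-2.0978]
Step 19: x=[0.7351] v=[-1.6970]
Step 20: x=[0.6087] v=[-1.2637]
Step 21: x=[0.5281] v=[-0.8062]
Step 22: x=[0.4948] v=[-0.3333]
Step 23: x=[0.5094] v=[0.1460]
First v>=0 after going negative at step 23, time=2.3000

Answer: 2.3000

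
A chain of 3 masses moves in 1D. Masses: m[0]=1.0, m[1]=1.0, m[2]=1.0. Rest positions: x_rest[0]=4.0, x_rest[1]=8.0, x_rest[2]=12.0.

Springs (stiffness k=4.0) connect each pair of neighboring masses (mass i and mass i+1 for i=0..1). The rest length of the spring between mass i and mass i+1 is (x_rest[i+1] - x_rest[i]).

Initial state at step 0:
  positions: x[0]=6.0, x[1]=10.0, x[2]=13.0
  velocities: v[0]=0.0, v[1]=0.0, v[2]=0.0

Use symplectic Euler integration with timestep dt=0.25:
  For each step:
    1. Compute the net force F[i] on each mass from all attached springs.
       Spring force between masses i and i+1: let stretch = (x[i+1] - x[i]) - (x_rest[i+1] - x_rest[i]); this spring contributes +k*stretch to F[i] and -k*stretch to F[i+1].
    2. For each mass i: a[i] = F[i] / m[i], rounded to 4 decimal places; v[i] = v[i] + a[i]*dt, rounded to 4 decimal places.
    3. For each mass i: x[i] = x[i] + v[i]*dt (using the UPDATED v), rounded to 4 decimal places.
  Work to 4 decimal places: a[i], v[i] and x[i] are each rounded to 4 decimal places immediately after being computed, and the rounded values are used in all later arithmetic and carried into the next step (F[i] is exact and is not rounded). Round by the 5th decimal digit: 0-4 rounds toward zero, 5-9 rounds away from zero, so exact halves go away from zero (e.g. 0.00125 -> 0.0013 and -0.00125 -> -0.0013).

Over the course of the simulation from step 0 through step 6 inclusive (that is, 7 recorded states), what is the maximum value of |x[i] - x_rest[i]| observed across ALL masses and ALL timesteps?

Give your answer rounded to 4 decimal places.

Answer: 2.1172

Derivation:
Step 0: x=[6.0000 10.0000 13.0000] v=[0.0000 0.0000 0.0000]
Step 1: x=[6.0000 9.7500 13.2500] v=[0.0000 -1.0000 1.0000]
Step 2: x=[5.9375 9.4375 13.6250] v=[-0.2500 -1.2500 1.5000]
Step 3: x=[5.7500 9.2969 13.9531] v=[-0.7500 -0.5625 1.3125]
Step 4: x=[5.4492 9.4336 14.1172] v=[-1.2031 0.5468 0.6563]
Step 5: x=[5.1445 9.7451 14.1104] v=[-1.2187 1.2460 -0.0273]
Step 6: x=[4.9900 9.9978 14.0123] v=[-0.6181 1.0107 -0.3926]
Max displacement = 2.1172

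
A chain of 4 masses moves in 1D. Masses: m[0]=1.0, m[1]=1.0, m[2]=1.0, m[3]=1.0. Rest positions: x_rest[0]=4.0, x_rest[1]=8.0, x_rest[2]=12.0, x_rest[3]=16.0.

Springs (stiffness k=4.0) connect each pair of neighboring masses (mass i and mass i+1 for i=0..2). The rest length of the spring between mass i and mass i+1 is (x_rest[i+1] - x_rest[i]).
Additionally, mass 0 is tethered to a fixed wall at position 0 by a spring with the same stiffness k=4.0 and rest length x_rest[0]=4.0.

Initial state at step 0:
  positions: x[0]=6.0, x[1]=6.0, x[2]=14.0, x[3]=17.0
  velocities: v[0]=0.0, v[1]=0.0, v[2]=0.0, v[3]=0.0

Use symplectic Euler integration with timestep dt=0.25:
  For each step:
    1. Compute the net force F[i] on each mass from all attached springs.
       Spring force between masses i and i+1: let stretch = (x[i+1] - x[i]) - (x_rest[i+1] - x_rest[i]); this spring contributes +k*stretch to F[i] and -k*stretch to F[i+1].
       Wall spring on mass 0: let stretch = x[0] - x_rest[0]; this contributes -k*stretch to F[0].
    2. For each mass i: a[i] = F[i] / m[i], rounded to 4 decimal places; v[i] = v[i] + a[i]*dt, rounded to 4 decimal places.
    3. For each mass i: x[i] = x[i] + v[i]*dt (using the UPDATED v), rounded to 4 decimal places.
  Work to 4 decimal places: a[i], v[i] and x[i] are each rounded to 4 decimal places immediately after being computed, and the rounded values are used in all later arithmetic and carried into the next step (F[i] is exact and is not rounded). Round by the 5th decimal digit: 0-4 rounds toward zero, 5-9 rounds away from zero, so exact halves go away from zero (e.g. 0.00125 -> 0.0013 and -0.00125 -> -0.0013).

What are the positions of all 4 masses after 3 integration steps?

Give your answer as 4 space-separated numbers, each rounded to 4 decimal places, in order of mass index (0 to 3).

Step 0: x=[6.0000 6.0000 14.0000 17.0000] v=[0.0000 0.0000 0.0000 0.0000]
Step 1: x=[4.5000 8.0000 12.7500 17.2500] v=[-6.0000 8.0000 -5.0000 1.0000]
Step 2: x=[2.7500 10.3125 11.4375 17.3750] v=[-7.0000 9.2500 -5.2500 0.5000]
Step 3: x=[2.2031 11.0156 11.3281 17.0156] v=[-2.1875 2.8125 -0.4375 -1.4375]

Answer: 2.2031 11.0156 11.3281 17.0156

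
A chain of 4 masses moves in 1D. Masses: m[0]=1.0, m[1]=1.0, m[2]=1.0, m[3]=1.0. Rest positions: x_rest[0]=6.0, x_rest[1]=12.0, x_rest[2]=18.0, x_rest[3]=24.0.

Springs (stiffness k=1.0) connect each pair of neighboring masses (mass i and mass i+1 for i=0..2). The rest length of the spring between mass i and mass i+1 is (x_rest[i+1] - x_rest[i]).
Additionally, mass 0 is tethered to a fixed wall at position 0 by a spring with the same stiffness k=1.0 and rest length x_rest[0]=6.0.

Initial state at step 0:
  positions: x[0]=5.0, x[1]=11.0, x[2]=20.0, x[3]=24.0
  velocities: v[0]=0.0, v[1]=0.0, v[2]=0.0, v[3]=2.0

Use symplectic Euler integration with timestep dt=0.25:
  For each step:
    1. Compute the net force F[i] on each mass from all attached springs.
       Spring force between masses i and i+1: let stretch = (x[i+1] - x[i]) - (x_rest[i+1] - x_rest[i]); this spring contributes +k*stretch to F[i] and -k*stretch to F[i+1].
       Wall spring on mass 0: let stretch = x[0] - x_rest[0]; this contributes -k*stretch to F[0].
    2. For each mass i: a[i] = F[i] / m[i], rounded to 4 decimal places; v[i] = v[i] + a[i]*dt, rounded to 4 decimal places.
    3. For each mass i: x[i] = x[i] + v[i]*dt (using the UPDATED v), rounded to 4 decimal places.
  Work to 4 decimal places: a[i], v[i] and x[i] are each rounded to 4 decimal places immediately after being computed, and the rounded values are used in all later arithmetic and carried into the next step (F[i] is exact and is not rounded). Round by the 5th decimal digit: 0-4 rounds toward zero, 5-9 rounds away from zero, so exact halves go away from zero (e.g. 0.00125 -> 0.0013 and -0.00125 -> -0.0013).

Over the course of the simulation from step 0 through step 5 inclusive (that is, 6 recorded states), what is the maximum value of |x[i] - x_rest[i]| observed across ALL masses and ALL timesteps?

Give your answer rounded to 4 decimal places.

Step 0: x=[5.0000 11.0000 20.0000 24.0000] v=[0.0000 0.0000 0.0000 2.0000]
Step 1: x=[5.0625 11.1875 19.6875 24.6250] v=[0.2500 0.7500 -1.2500 2.5000]
Step 2: x=[5.1914 11.5235 19.1524 25.3164] v=[0.5156 1.3438 -2.1406 2.7656]
Step 3: x=[5.3916 11.9405 18.5257 25.9976] v=[0.8008 1.6680 -2.5068 2.7246]
Step 4: x=[5.6641 12.3598 17.9544 26.5868] v=[1.0901 1.6771 -2.2851 2.3566]
Step 5: x=[6.0011 12.7103 17.5730 27.0114] v=[1.3480 1.4018 -1.5257 1.6985]
Max displacement = 3.0114

Answer: 3.0114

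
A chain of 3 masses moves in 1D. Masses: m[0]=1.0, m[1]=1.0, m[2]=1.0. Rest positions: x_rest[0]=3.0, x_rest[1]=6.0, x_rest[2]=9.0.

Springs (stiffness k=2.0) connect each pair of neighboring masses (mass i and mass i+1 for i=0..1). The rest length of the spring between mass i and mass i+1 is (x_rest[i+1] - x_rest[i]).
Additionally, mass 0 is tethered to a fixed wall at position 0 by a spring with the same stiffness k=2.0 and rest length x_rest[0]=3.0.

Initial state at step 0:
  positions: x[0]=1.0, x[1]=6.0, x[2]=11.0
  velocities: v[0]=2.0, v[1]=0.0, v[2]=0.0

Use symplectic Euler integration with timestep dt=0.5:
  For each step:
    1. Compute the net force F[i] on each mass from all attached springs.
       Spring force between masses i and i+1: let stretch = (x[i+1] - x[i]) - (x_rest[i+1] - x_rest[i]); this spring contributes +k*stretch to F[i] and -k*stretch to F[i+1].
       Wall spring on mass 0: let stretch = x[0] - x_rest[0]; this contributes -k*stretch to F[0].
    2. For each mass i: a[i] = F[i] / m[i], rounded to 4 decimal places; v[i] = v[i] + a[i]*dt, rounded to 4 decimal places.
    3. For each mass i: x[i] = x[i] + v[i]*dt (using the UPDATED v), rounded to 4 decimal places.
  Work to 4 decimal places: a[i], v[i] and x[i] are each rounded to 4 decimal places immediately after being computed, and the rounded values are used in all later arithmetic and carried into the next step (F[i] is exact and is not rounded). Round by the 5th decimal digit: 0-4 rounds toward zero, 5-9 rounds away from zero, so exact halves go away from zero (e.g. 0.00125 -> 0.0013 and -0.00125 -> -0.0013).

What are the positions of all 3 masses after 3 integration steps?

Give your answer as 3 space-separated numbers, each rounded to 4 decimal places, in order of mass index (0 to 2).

Step 0: x=[1.0000 6.0000 11.0000] v=[2.0000 0.0000 0.0000]
Step 1: x=[4.0000 6.0000 10.0000] v=[6.0000 0.0000 -2.0000]
Step 2: x=[6.0000 7.0000 8.5000] v=[4.0000 2.0000 -3.0000]
Step 3: x=[5.5000 8.2500 7.7500] v=[-1.0000 2.5000 -1.5000]

Answer: 5.5000 8.2500 7.7500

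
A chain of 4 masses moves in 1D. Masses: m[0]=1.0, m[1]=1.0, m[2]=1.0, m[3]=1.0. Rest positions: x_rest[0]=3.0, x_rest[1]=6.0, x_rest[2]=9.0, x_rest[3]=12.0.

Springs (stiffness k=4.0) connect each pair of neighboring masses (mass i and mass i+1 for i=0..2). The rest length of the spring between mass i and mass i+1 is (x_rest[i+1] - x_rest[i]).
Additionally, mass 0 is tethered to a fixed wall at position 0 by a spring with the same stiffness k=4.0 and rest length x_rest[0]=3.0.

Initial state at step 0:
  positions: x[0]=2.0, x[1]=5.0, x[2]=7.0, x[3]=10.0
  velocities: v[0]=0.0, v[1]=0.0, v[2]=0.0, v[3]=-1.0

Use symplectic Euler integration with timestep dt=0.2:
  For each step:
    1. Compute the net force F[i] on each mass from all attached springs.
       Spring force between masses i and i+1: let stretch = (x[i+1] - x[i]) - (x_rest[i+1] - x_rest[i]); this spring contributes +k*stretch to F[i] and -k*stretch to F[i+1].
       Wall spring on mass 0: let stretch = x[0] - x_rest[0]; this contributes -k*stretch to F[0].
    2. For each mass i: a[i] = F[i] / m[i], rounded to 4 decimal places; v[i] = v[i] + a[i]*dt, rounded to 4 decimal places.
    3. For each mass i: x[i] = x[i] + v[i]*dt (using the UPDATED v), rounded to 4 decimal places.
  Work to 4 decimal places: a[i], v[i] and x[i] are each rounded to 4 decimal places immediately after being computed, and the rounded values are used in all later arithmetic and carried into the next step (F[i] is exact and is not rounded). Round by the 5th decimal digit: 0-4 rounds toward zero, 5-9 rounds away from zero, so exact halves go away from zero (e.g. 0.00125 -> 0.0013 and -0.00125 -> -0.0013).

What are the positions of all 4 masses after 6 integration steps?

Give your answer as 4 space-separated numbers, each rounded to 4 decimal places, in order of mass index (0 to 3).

Answer: 2.5290 5.0840 7.2561 10.2746

Derivation:
Step 0: x=[2.0000 5.0000 7.0000 10.0000] v=[0.0000 0.0000 0.0000 -1.0000]
Step 1: x=[2.1600 4.8400 7.1600 9.8000] v=[0.8000 -0.8000 0.8000 -1.0000]
Step 2: x=[2.4032 4.6224 7.3712 9.6576] v=[1.2160 -1.0880 1.0560 -0.7120]
Step 3: x=[2.6170 4.4895 7.5084 9.6294] v=[1.0688 -0.6643 0.6861 -0.1411]
Step 4: x=[2.7116 4.5401 7.5020 9.7418] v=[0.4732 0.2528 -0.0322 0.5621]
Step 5: x=[2.6649 4.7720 7.3800 9.9759] v=[-0.2333 1.1595 -0.6099 1.1703]
Step 6: x=[2.5290 5.0840 7.2561 10.2746] v=[-0.6795 1.5602 -0.6196 1.4936]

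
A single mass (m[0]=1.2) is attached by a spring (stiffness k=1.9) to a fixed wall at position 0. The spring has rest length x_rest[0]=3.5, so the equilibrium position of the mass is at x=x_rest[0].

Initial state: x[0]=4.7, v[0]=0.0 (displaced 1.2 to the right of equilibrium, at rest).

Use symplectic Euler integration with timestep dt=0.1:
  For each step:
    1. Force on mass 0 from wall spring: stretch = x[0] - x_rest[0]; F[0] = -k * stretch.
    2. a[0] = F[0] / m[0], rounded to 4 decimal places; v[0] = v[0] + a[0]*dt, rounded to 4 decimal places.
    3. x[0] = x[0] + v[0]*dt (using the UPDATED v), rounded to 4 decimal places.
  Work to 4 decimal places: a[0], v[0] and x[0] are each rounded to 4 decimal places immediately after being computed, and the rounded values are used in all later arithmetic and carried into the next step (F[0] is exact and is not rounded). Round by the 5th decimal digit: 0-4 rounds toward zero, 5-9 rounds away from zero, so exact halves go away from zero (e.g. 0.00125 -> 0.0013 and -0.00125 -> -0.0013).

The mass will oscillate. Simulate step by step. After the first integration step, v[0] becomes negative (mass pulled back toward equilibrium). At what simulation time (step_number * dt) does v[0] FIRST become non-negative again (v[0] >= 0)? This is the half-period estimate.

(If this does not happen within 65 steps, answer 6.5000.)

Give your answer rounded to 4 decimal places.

Step 0: x=[4.7000] v=[0.0000]
Step 1: x=[4.6810] v=[-0.1900]
Step 2: x=[4.6433] v=[-0.3770]
Step 3: x=[4.5875] v=[-0.5580]
Step 4: x=[4.5145] v=[-0.7302]
Step 5: x=[4.4254] v=[-0.8908]
Step 6: x=[4.3217] v=[-1.0373]
Step 7: x=[4.2050] v=[-1.1674]
Step 8: x=[4.0771] v=[-1.2790]
Step 9: x=[3.9401] v=[-1.3704]
Step 10: x=[3.7961] v=[-1.4401]
Step 11: x=[3.6474] v=[-1.4870]
Step 12: x=[3.4964] v=[-1.5103]
Step 13: x=[3.3454] v=[-1.5097]
Step 14: x=[3.1969] v=[-1.4852]
Step 15: x=[3.0532] v=[-1.4372]
Step 16: x=[2.9166] v=[-1.3665]
Step 17: x=[2.7892] v=[-1.2741]
Step 18: x=[2.6730] v=[-1.1616]
Step 19: x=[2.5699] v=[-1.0307]
Step 20: x=[2.4816] v=[-0.8834]
Step 21: x=[2.4094] v=[-0.7222]
Step 22: x=[2.3545] v=[-0.5495]
Step 23: x=[2.3177] v=[-0.3681]
Step 24: x=[2.2996] v=[-0.1809]
Step 25: x=[2.3005] v=[0.0092]
First v>=0 after going negative at step 25, time=2.5000

Answer: 2.5000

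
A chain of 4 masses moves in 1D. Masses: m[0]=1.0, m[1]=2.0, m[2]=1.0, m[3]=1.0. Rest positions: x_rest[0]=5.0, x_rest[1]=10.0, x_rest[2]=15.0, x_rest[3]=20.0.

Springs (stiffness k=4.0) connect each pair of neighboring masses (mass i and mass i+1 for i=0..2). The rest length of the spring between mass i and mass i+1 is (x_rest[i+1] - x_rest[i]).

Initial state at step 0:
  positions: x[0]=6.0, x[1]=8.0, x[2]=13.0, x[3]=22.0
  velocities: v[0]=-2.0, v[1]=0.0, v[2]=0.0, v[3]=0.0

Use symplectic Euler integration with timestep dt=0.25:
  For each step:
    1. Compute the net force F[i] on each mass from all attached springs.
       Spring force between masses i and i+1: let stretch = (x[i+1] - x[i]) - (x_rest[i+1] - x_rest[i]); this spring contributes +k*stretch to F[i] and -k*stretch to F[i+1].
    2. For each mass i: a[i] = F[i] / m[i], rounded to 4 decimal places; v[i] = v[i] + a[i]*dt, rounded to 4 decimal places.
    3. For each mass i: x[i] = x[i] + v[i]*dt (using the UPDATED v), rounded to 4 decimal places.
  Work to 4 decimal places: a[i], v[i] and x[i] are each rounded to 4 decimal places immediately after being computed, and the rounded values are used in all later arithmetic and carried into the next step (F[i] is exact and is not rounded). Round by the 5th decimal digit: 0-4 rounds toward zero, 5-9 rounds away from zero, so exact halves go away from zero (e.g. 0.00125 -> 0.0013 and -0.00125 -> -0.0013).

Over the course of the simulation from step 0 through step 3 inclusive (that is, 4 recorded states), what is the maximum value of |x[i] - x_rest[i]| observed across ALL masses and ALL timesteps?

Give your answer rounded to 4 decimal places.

Step 0: x=[6.0000 8.0000 13.0000 22.0000] v=[-2.0000 0.0000 0.0000 0.0000]
Step 1: x=[4.7500 8.3750 14.0000 21.0000] v=[-5.0000 1.5000 4.0000 -4.0000]
Step 2: x=[3.1563 9.0000 15.3438 19.5000] v=[-6.3750 2.5000 5.3750 -6.0000]
Step 3: x=[1.7735 9.6875 16.1407 18.2110] v=[-5.5313 2.7501 3.1874 -5.1562]
Max displacement = 3.2265

Answer: 3.2265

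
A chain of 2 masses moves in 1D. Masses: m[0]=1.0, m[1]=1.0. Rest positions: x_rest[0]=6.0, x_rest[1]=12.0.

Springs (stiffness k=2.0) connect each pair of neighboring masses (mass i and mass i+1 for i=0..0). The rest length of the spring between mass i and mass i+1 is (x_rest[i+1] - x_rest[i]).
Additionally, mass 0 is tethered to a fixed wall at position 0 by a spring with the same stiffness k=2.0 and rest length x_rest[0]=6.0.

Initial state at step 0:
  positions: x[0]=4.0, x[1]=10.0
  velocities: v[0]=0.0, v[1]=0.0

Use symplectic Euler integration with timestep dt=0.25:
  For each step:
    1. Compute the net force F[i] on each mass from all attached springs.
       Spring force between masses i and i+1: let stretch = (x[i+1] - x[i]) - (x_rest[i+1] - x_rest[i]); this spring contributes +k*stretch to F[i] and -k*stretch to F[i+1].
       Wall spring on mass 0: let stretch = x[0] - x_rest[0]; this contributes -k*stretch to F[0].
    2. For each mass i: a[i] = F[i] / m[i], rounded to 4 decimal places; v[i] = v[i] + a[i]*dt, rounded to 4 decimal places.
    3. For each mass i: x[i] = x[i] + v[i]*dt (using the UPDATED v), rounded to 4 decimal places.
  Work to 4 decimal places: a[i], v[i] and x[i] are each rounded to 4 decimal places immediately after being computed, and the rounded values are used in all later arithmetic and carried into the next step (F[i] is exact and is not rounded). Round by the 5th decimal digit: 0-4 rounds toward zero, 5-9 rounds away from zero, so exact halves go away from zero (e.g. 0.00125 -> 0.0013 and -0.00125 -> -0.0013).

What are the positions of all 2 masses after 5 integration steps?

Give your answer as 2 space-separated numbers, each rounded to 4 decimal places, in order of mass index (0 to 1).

Step 0: x=[4.0000 10.0000] v=[0.0000 0.0000]
Step 1: x=[4.2500 10.0000] v=[1.0000 0.0000]
Step 2: x=[4.6875 10.0313] v=[1.7500 0.1250]
Step 3: x=[5.2071 10.1446] v=[2.0782 0.4531]
Step 4: x=[5.6930 10.3907] v=[1.9434 0.9844]
Step 5: x=[6.0545 10.7996] v=[1.4458 1.6356]

Answer: 6.0545 10.7996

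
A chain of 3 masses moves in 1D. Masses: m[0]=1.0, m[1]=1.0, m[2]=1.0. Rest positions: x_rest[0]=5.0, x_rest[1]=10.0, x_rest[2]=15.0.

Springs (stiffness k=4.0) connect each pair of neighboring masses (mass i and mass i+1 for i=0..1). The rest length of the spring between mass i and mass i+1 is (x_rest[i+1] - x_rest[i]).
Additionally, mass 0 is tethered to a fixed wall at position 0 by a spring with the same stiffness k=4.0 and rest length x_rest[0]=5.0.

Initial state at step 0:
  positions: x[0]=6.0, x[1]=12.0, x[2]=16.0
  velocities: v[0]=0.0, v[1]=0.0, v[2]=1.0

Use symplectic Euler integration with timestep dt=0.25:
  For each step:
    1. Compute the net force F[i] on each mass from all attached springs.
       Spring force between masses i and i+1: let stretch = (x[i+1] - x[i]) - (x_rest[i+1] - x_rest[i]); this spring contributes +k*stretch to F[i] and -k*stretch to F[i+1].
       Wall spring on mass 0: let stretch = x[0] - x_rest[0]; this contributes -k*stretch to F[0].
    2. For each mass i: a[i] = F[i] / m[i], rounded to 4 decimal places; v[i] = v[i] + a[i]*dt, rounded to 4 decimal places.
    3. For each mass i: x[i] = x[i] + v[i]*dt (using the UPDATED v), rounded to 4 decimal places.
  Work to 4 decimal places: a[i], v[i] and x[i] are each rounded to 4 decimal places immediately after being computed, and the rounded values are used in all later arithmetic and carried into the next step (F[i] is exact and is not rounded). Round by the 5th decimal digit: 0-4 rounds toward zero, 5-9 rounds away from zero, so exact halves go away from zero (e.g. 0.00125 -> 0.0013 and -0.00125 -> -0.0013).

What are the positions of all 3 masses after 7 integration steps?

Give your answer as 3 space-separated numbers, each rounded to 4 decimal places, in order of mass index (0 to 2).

Step 0: x=[6.0000 12.0000 16.0000] v=[0.0000 0.0000 1.0000]
Step 1: x=[6.0000 11.5000 16.5000] v=[0.0000 -2.0000 2.0000]
Step 2: x=[5.8750 10.8750 17.0000] v=[-0.5000 -2.5000 2.0000]
Step 3: x=[5.5313 10.5313 17.2188] v=[-1.3750 -1.3750 0.8750]
Step 4: x=[5.0547 10.6094 17.0157] v=[-1.9063 0.3125 -0.8125]
Step 5: x=[4.7031 10.9004 16.4610] v=[-1.4063 1.1641 -2.2188]
Step 6: x=[4.7251 11.0323 15.7662] v=[0.0879 0.5274 -2.7794]
Step 7: x=[5.1426 10.7708 15.1379] v=[1.6700 -1.0459 -2.5133]

Answer: 5.1426 10.7708 15.1379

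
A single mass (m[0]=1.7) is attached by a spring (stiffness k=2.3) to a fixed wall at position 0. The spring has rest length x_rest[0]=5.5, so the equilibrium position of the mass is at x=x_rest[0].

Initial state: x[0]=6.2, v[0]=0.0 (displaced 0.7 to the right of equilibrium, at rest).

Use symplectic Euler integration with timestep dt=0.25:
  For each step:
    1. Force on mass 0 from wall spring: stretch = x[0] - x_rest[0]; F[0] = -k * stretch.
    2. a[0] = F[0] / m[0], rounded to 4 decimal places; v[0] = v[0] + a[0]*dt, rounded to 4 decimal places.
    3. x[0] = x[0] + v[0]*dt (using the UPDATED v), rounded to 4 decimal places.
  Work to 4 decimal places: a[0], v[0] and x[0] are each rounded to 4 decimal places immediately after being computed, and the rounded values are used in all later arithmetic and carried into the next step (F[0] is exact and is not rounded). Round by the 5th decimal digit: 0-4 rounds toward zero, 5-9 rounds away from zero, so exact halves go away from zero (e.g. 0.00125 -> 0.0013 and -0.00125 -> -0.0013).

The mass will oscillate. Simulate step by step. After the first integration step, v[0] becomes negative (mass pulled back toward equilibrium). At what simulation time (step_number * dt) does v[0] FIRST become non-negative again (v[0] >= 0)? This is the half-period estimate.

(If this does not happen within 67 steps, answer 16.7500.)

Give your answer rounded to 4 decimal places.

Step 0: x=[6.2000] v=[0.0000]
Step 1: x=[6.1408] v=[-0.2368]
Step 2: x=[6.0274] v=[-0.4536]
Step 3: x=[5.8694] v=[-0.6320]
Step 4: x=[5.6802] v=[-0.7570]
Step 5: x=[5.4757] v=[-0.8180]
Step 6: x=[5.2733] v=[-0.8098]
Step 7: x=[5.0900] v=[-0.7331]
Step 8: x=[4.9414] v=[-0.5944]
Step 9: x=[4.8400] v=[-0.4055]
Step 10: x=[4.7944] v=[-0.1823]
Step 11: x=[4.8085] v=[0.0564]
First v>=0 after going negative at step 11, time=2.7500

Answer: 2.7500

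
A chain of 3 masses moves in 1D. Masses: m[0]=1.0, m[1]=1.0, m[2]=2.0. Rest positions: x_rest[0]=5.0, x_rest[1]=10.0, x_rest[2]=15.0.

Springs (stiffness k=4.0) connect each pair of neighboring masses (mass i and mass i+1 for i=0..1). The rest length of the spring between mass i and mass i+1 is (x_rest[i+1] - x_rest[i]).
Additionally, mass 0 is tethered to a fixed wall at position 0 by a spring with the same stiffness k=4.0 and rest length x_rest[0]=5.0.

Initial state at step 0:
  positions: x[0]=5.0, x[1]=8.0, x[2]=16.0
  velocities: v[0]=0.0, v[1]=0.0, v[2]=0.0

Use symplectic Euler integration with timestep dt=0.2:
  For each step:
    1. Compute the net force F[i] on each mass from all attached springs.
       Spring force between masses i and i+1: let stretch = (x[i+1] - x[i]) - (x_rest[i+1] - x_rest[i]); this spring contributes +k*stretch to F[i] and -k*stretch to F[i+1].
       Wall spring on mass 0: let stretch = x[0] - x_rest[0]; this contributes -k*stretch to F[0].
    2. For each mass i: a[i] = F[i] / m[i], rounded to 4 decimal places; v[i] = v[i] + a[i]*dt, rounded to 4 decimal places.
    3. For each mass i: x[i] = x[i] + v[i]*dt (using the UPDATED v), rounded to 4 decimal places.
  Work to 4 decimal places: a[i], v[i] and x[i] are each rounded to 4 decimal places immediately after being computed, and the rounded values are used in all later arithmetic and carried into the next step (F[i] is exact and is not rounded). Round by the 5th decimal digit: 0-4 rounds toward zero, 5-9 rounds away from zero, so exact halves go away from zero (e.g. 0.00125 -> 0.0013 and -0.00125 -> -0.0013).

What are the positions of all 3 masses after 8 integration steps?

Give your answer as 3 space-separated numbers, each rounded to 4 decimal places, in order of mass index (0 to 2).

Step 0: x=[5.0000 8.0000 16.0000] v=[0.0000 0.0000 0.0000]
Step 1: x=[4.6800 8.8000 15.7600] v=[-1.6000 4.0000 -1.2000]
Step 2: x=[4.2704 10.0544 15.3632] v=[-2.0480 6.2720 -1.9840]
Step 3: x=[4.1030 11.2328 14.9417] v=[-0.8371 5.8918 -2.1075]
Step 4: x=[4.4199 11.8638 14.6235] v=[1.5843 3.1551 -1.5911]
Step 5: x=[5.2206 11.7453 14.4845] v=[4.0035 -0.5923 -0.6950]
Step 6: x=[6.2300 11.0212 14.5264] v=[5.0468 -3.6207 0.2093]
Step 7: x=[7.0092 10.0913 14.6878] v=[3.8958 -4.6495 0.8072]
Step 8: x=[7.1600 9.4037 14.8815] v=[0.7541 -3.4380 0.9686]

Answer: 7.1600 9.4037 14.8815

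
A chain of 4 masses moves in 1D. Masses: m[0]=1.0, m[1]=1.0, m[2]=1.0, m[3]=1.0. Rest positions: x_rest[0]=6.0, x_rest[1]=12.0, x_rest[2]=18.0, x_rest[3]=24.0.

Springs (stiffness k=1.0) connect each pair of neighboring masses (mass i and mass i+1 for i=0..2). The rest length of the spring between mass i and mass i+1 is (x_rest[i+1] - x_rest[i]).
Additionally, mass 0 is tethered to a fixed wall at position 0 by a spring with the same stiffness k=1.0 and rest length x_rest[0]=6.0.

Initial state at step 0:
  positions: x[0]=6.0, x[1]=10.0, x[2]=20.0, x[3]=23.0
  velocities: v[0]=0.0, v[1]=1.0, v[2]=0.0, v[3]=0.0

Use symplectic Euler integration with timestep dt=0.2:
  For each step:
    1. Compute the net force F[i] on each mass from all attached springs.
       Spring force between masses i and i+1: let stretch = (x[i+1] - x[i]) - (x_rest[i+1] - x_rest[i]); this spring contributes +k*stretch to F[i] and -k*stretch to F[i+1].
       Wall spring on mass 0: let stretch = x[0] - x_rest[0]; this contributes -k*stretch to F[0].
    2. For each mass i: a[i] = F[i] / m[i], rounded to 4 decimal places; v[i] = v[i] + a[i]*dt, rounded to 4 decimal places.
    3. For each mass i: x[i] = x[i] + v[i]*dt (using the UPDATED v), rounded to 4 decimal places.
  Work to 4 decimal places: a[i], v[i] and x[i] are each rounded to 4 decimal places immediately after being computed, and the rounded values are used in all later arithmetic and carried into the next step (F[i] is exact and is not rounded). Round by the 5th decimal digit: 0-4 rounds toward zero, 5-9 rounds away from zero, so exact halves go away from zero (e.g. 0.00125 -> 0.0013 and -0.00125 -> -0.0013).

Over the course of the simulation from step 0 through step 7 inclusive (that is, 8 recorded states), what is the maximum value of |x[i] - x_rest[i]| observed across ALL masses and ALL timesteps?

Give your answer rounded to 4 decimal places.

Step 0: x=[6.0000 10.0000 20.0000 23.0000] v=[0.0000 1.0000 0.0000 0.0000]
Step 1: x=[5.9200 10.4400 19.7200 23.1200] v=[-0.4000 2.2000 -1.4000 0.6000]
Step 2: x=[5.7840 11.0704 19.2048 23.3440] v=[-0.6800 3.1520 -2.5760 1.1200]
Step 3: x=[5.6281 11.8147 18.5298 23.6424] v=[-0.7795 3.7216 -3.3750 1.4922]
Step 4: x=[5.4945 12.5802 17.7907 23.9763] v=[-0.6678 3.8273 -3.6955 1.6697]
Step 5: x=[5.4246 13.2707 17.0906 24.3028] v=[-0.3496 3.4523 -3.5005 1.6326]
Step 6: x=[5.4515 13.8001 16.5262 24.5808] v=[0.1347 2.6471 -2.8220 1.3902]
Step 7: x=[5.5943 14.1046 16.1749 24.7767] v=[0.7141 1.5226 -1.7563 0.9793]
Max displacement = 2.1046

Answer: 2.1046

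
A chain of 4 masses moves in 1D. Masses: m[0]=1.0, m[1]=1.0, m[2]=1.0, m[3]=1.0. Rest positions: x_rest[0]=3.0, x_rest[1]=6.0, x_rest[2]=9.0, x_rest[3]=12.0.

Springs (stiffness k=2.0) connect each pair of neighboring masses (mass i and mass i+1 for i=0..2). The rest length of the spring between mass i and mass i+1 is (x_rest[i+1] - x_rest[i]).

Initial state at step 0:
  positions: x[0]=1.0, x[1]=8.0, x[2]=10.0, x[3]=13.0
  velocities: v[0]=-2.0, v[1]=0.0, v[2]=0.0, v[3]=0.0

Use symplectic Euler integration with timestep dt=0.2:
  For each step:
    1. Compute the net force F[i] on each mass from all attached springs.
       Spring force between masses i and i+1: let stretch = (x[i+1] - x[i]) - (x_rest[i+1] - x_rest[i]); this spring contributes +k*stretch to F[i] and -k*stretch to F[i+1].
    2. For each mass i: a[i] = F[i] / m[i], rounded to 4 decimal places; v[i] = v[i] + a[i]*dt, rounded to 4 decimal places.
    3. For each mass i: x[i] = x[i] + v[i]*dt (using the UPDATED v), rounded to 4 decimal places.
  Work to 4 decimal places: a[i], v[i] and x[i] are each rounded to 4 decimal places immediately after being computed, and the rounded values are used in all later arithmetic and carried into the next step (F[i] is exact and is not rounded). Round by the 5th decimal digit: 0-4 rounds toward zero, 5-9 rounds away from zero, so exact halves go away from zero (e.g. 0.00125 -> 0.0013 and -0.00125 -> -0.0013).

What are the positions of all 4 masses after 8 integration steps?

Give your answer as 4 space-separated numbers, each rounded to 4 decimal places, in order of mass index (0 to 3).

Step 0: x=[1.0000 8.0000 10.0000 13.0000] v=[-2.0000 0.0000 0.0000 0.0000]
Step 1: x=[0.9200 7.6000 10.0800 13.0000] v=[-0.4000 -2.0000 0.4000 0.0000]
Step 2: x=[1.1344 6.8640 10.1952 13.0064] v=[1.0720 -3.6800 0.5760 0.0320]
Step 3: x=[1.5672 5.9361 10.2688 13.0279] v=[2.1638 -4.6394 0.3680 0.1075]
Step 4: x=[2.1095 5.0053 10.2165 13.0687] v=[2.7114 -4.6539 -0.2614 0.2039]
Step 5: x=[2.6434 4.2598 9.9755 13.1213] v=[2.6697 -3.7277 -1.2050 0.2630]
Step 6: x=[3.0667 3.8422 9.5289 13.1622] v=[2.1163 -2.0880 -2.2330 0.2047]
Step 7: x=[3.3120 3.8175 8.9180 13.1525] v=[1.2265 -0.1235 -3.0544 -0.0486]
Step 8: x=[3.3577 4.1604 8.2378 13.0440] v=[0.2287 1.7145 -3.4008 -0.5424]

Answer: 3.3577 4.1604 8.2378 13.0440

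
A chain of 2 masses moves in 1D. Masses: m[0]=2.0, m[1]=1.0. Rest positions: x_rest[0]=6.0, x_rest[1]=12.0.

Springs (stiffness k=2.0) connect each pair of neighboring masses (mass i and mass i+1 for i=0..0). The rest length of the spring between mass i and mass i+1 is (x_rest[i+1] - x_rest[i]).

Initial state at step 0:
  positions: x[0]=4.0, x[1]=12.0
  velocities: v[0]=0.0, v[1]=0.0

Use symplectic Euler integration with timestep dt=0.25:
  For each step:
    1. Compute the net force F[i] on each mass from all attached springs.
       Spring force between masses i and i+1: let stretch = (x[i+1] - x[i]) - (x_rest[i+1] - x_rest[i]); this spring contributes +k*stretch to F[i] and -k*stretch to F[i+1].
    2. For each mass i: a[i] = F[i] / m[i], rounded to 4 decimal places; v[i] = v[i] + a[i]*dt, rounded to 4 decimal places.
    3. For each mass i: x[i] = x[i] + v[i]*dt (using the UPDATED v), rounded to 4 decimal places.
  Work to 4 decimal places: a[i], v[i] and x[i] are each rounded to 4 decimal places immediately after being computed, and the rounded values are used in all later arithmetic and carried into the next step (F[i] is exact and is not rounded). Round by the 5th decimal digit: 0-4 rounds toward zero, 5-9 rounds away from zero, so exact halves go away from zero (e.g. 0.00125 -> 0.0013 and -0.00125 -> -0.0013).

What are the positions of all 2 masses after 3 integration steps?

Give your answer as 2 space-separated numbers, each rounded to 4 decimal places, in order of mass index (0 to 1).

Step 0: x=[4.0000 12.0000] v=[0.0000 0.0000]
Step 1: x=[4.1250 11.7500] v=[0.5000 -1.0000]
Step 2: x=[4.3516 11.2969] v=[0.9063 -1.8125]
Step 3: x=[4.6373 10.7256] v=[1.1426 -2.2852]

Answer: 4.6373 10.7256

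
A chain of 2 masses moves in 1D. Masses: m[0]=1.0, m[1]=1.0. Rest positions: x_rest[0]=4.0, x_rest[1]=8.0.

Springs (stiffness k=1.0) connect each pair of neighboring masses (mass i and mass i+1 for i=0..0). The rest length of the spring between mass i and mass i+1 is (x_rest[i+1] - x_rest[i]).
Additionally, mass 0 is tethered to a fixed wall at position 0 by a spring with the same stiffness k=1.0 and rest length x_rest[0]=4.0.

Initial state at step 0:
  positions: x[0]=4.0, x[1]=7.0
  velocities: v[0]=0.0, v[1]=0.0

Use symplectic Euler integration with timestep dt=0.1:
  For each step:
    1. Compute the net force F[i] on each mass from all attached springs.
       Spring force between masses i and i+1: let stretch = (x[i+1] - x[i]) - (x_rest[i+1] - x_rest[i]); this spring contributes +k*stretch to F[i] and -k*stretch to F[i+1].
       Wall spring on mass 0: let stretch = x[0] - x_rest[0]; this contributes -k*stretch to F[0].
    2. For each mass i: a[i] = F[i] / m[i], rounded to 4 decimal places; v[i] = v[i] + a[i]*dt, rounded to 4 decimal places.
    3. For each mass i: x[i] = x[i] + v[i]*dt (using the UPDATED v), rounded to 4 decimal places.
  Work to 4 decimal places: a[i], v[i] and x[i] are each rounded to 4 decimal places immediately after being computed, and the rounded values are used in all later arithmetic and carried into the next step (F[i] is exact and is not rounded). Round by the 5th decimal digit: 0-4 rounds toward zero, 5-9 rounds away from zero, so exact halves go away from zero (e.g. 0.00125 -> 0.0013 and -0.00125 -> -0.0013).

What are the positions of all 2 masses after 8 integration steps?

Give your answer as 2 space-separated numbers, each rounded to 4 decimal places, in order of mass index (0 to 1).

Answer: 3.6994 7.3202

Derivation:
Step 0: x=[4.0000 7.0000] v=[0.0000 0.0000]
Step 1: x=[3.9900 7.0100] v=[-0.1000 0.1000]
Step 2: x=[3.9703 7.0298] v=[-0.1970 0.1980]
Step 3: x=[3.9415 7.0590] v=[-0.2881 0.2921]
Step 4: x=[3.9045 7.0970] v=[-0.3705 0.3804]
Step 5: x=[3.8603 7.1431] v=[-0.4417 0.4612]
Step 6: x=[3.8104 7.1964] v=[-0.4995 0.5329]
Step 7: x=[3.7562 7.2558] v=[-0.5419 0.5943]
Step 8: x=[3.6994 7.3202] v=[-0.5676 0.6443]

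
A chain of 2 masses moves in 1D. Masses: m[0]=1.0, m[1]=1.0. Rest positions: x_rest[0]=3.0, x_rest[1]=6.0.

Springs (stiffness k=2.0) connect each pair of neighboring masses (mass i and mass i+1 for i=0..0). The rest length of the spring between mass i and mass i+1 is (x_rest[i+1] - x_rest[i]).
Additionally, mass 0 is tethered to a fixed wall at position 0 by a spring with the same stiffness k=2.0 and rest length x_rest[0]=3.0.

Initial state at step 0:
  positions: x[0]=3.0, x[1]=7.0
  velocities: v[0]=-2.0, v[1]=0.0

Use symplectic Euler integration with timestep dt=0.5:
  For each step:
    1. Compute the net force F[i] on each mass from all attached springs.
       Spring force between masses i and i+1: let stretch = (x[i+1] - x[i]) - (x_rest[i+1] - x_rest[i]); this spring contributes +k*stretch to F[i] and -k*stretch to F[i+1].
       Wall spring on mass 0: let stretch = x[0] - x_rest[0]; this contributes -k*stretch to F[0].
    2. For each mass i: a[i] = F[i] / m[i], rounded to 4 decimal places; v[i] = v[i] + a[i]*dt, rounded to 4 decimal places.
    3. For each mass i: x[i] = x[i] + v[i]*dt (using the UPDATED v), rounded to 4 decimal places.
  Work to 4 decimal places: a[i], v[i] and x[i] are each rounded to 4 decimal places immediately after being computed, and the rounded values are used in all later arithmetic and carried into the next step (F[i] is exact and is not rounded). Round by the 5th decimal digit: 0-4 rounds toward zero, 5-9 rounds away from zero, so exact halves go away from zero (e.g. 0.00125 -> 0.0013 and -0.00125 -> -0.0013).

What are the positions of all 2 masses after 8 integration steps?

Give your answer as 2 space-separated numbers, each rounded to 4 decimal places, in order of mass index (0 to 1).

Answer: 3.4336 5.4298

Derivation:
Step 0: x=[3.0000 7.0000] v=[-2.0000 0.0000]
Step 1: x=[2.5000 6.5000] v=[-1.0000 -1.0000]
Step 2: x=[2.7500 5.5000] v=[0.5000 -2.0000]
Step 3: x=[3.0000 4.6250] v=[0.5000 -1.7500]
Step 4: x=[2.5625 4.4375] v=[-0.8750 -0.3750]
Step 5: x=[1.7813 4.8125] v=[-1.5625 0.7500]
Step 6: x=[1.6250 5.1719] v=[-0.3126 0.7188]
Step 7: x=[2.4297 5.2579] v=[1.6093 0.1719]
Step 8: x=[3.4336 5.4298] v=[2.0078 0.3437]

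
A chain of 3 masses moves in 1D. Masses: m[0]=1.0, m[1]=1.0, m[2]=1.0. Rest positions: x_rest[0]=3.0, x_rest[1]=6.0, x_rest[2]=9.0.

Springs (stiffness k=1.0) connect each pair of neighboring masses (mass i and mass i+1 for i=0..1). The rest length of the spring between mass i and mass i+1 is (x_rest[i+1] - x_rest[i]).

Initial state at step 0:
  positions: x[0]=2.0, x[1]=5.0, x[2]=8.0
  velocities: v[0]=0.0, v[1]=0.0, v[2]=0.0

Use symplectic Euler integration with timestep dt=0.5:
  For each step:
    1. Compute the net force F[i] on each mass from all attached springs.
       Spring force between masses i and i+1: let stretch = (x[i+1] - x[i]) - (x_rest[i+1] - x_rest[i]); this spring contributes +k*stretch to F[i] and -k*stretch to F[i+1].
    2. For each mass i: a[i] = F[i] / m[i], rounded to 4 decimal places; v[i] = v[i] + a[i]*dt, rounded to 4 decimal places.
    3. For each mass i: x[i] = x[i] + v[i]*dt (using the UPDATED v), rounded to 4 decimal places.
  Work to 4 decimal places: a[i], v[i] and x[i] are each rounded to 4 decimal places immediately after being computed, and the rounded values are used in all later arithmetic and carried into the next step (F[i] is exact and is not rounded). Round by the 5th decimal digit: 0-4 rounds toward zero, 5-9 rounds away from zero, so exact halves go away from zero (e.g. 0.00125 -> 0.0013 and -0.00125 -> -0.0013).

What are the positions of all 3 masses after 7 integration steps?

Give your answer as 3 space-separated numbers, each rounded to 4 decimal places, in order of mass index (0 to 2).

Step 0: x=[2.0000 5.0000 8.0000] v=[0.0000 0.0000 0.0000]
Step 1: x=[2.0000 5.0000 8.0000] v=[0.0000 0.0000 0.0000]
Step 2: x=[2.0000 5.0000 8.0000] v=[0.0000 0.0000 0.0000]
Step 3: x=[2.0000 5.0000 8.0000] v=[0.0000 0.0000 0.0000]
Step 4: x=[2.0000 5.0000 8.0000] v=[0.0000 0.0000 0.0000]
Step 5: x=[2.0000 5.0000 8.0000] v=[0.0000 0.0000 0.0000]
Step 6: x=[2.0000 5.0000 8.0000] v=[0.0000 0.0000 0.0000]
Step 7: x=[2.0000 5.0000 8.0000] v=[0.0000 0.0000 0.0000]

Answer: 2.0000 5.0000 8.0000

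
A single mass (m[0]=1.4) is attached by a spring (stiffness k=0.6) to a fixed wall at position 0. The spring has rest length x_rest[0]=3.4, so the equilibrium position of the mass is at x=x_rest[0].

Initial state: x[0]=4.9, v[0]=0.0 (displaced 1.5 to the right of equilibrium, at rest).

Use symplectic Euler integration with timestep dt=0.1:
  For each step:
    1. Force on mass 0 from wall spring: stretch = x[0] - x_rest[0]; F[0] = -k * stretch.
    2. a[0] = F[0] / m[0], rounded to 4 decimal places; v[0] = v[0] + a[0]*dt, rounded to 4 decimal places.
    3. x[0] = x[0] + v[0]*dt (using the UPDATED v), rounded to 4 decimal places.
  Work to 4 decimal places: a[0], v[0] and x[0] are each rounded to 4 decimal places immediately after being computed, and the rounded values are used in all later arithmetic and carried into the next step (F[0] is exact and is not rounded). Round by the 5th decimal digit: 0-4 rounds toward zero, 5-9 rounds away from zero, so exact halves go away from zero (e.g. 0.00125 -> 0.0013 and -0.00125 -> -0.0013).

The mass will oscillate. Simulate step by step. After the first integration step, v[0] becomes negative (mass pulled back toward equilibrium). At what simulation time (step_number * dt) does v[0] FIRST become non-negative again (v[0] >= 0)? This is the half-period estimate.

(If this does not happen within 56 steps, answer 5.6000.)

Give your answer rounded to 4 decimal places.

Step 0: x=[4.9000] v=[0.0000]
Step 1: x=[4.8936] v=[-0.0643]
Step 2: x=[4.8808] v=[-0.1283]
Step 3: x=[4.8616] v=[-0.1918]
Step 4: x=[4.8362] v=[-0.2544]
Step 5: x=[4.8046] v=[-0.3160]
Step 6: x=[4.7670] v=[-0.3762]
Step 7: x=[4.7235] v=[-0.4348]
Step 8: x=[4.6744] v=[-0.4915]
Step 9: x=[4.6198] v=[-0.5461]
Step 10: x=[4.5600] v=[-0.5984]
Step 11: x=[4.4952] v=[-0.6481]
Step 12: x=[4.4257] v=[-0.6950]
Step 13: x=[4.3518] v=[-0.7390]
Step 14: x=[4.2738] v=[-0.7798]
Step 15: x=[4.1921] v=[-0.8173]
Step 16: x=[4.1070] v=[-0.8513]
Step 17: x=[4.0188] v=[-0.8816]
Step 18: x=[3.9280] v=[-0.9081]
Step 19: x=[3.8349] v=[-0.9307]
Step 20: x=[3.7400] v=[-0.9493]
Step 21: x=[3.6436] v=[-0.9639]
Step 22: x=[3.5462] v=[-0.9743]
Step 23: x=[3.4481] v=[-0.9806]
Step 24: x=[3.3498] v=[-0.9827]
Step 25: x=[3.2517] v=[-0.9806]
Step 26: x=[3.1543] v=[-0.9742]
Step 27: x=[3.0579] v=[-0.9637]
Step 28: x=[2.9630] v=[-0.9490]
Step 29: x=[2.8700] v=[-0.9303]
Step 30: x=[2.7792] v=[-0.9076]
Step 31: x=[2.6911] v=[-0.8810]
Step 32: x=[2.6060] v=[-0.8506]
Step 33: x=[2.5243] v=[-0.8166]
Step 34: x=[2.4464] v=[-0.7791]
Step 35: x=[2.3726] v=[-0.7382]
Step 36: x=[2.3032] v=[-0.6942]
Step 37: x=[2.2385] v=[-0.6472]
Step 38: x=[2.1788] v=[-0.5974]
Step 39: x=[2.1243] v=[-0.5451]
Step 40: x=[2.0753] v=[-0.4904]
Step 41: x=[2.0319] v=[-0.4336]
Step 42: x=[1.9944] v=[-0.3750]
Step 43: x=[1.9629] v=[-0.3148]
Step 44: x=[1.9376] v=[-0.2532]
Step 45: x=[1.9186] v=[-0.1905]
Step 46: x=[1.9059] v=[-0.1270]
Step 47: x=[1.8996] v=[-0.0630]
Step 48: x=[1.8997] v=[0.0013]
First v>=0 after going negative at step 48, time=4.8000

Answer: 4.8000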